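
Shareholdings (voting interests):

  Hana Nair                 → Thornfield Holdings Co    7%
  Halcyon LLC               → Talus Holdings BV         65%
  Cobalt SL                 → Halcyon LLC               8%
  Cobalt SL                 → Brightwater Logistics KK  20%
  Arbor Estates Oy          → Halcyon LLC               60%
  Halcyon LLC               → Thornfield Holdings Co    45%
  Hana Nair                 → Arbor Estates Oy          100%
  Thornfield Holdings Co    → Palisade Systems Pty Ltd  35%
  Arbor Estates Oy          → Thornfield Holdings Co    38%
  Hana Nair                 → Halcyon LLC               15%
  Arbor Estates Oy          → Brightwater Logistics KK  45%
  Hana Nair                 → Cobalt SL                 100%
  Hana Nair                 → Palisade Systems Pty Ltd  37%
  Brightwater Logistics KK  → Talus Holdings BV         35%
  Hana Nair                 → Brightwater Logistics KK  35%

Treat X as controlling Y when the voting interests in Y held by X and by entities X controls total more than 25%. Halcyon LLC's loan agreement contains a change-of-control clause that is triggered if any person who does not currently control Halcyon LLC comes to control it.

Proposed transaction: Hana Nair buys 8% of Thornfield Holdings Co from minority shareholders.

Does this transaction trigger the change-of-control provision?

No

The purchase changes only Hana's holdings, so Hana is the only person who could newly come to control Halcyon.
Hana holds 100% of Arbor, so Hana controls Arbor.
Hana holds 100% of Cobalt, so Hana controls Cobalt.
Cobalt and Hana and Arbor together hold 8% + 15% + 60% = 83% of Halcyon, so Hana controls Halcyon.
So Hana already controls Halcyon before the transaction.
After the purchase, Hana's direct stake in Thornfield rises to 7% + 8% = 15%.
Hana controlled Halcyon already, so this is not a new person acquiring control; every other person's position is unchanged or reduced.
No new person acquires control, so the clause is not triggered.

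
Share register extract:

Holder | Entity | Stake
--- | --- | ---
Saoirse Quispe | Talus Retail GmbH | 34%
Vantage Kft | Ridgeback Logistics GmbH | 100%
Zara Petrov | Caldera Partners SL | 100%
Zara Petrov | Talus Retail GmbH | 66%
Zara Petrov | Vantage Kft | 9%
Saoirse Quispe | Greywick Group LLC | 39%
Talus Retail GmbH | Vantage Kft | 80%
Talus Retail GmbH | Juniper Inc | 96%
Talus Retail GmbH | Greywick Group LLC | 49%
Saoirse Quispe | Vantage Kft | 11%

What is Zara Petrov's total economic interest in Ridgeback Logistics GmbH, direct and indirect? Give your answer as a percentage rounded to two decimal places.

61.80%

Zara reaches Ridgeback along 2 paths.
Via Talus → Vantage: 66% × 80% × 100% = 52.8%.
Via Vantage: 9% × 100% = 9%.
Total: 52.8% + 9% = 61.8%.
Rounded: 61.80%.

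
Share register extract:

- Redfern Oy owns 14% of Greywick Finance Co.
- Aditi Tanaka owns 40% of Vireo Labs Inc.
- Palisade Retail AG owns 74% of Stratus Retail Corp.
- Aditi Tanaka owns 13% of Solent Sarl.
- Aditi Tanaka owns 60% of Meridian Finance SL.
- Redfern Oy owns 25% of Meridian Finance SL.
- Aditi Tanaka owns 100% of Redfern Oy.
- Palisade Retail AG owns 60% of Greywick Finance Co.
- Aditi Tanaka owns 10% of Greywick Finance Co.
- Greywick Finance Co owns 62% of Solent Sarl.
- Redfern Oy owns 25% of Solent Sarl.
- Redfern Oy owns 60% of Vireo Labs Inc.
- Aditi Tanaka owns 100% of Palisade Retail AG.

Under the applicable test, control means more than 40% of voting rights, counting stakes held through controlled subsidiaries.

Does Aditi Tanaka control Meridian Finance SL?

Yes

Aditi holds 100% of Redfern, so Aditi controls Redfern.
Aditi and Redfern together hold 60% + 25% = 85% of Meridian, so Aditi controls Meridian.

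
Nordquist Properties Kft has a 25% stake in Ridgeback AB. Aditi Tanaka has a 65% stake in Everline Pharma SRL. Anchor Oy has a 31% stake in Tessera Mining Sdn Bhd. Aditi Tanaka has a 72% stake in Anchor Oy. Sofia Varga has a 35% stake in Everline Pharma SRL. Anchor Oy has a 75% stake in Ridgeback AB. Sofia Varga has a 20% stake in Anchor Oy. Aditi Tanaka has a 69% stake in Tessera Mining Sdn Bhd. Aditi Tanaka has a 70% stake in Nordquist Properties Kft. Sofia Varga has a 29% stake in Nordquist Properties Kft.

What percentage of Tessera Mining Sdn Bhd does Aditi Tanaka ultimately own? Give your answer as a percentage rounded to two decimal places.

91.32%

Aditi reaches Tessera along 2 paths.
Direct stake: 69% = 69%.
Via Anchor: 72% × 31% = 22.32%.
Total: 69% + 22.32% = 91.32%.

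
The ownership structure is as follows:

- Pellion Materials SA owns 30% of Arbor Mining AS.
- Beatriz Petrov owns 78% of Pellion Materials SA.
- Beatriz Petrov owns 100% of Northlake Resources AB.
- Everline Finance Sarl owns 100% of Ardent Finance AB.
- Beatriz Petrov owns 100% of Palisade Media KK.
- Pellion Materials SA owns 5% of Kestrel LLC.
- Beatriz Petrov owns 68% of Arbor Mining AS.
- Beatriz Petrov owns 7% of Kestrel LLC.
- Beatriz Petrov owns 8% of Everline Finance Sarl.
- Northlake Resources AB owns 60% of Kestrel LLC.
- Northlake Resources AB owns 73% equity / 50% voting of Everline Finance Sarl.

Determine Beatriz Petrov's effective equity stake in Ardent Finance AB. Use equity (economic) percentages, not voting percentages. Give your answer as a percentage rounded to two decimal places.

81.00%

Beatriz reaches Ardent along 2 paths.
Via Northlake → Everline: 100% × 73% × 100% = 73%.
Via Everline: 8% × 100% = 8%.
Total: 73% + 8% = 81%.
Rounded: 81.00%.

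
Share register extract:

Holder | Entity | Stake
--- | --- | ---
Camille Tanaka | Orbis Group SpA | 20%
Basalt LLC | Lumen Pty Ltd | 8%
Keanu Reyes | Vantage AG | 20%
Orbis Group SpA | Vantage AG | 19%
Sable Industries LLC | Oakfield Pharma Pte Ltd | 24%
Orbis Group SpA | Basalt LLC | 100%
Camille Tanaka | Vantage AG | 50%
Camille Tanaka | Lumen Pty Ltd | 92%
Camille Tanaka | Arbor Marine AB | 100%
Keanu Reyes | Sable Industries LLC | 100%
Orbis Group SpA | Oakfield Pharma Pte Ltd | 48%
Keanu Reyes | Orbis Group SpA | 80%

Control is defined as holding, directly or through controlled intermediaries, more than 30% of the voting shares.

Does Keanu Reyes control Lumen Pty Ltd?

Keanu holds 80% of Orbis, so Keanu controls Orbis.
Keanu holds 100% of Sable, so Keanu controls Sable.
Orbis holds 100% of Basalt, so Keanu controls Basalt.
Orbis and Sable together hold 48% + 24% = 72% of Oakfield, so Keanu controls Oakfield.
Keanu and Orbis together hold 20% + 19% = 39% of Vantage, so Keanu controls Vantage.
In Lumen, Keanu's side holds only 8%, not > 30%.
So Keanu does not control Lumen.

No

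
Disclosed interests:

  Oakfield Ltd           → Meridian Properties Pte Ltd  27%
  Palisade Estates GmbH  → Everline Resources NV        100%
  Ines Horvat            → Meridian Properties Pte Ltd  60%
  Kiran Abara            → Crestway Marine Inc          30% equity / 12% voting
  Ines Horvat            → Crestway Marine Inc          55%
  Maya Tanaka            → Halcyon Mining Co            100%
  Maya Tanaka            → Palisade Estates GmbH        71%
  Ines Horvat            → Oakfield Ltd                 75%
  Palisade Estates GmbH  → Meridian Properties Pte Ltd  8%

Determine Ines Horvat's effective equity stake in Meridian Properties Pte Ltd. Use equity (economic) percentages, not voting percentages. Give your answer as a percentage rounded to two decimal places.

Ines reaches Meridian along 2 paths.
Direct stake: 60% = 60%.
Via Oakfield: 75% × 27% = 20.25%.
Total: 60% + 20.25% = 80.25%.

80.25%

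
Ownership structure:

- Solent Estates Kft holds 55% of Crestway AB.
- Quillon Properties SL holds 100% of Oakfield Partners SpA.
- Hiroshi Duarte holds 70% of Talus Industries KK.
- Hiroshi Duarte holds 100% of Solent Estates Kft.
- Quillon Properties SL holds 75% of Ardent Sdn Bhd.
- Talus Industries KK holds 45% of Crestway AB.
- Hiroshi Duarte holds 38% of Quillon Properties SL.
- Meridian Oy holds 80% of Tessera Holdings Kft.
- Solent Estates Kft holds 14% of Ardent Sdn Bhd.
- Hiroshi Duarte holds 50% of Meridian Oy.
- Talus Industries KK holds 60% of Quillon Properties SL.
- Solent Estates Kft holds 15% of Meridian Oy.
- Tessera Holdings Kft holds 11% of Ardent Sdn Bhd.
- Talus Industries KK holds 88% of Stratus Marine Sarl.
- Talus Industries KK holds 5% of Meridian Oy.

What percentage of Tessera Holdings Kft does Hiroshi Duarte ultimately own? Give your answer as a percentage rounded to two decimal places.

54.80%

Hiroshi reaches Tessera along 3 paths.
Via Talus → Meridian: 70% × 5% × 80% = 2.8%.
Via Meridian: 50% × 80% = 40%.
Via Solent → Meridian: 100% × 15% × 80% = 12%.
Total: 2.8% + 40% + 12% = 54.8%.
Rounded: 54.80%.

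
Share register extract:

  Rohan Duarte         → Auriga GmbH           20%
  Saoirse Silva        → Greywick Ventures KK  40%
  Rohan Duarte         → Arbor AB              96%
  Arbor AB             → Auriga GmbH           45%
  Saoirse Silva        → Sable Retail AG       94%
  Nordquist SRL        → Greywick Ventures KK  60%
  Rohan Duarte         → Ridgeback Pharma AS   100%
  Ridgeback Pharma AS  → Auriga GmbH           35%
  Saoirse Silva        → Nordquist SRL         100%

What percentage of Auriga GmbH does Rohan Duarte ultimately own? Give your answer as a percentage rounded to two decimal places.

98.20%

Rohan reaches Auriga along 3 paths.
Via Arbor: 96% × 45% = 43.2%.
Via Ridgeback: 100% × 35% = 35%.
Direct stake: 20% = 20%.
Total: 43.2% + 35% + 20% = 98.2%.
Rounded: 98.20%.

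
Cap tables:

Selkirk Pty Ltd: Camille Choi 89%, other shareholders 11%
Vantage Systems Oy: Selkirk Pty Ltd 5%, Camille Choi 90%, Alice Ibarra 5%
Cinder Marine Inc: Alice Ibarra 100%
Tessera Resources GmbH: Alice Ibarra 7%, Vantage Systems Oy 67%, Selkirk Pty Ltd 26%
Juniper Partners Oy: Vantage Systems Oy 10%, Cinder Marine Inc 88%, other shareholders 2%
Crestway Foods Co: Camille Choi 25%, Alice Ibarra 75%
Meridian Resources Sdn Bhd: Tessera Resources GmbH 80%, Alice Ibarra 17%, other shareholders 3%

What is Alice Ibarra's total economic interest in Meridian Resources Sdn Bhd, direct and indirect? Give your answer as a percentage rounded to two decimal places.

Alice reaches Meridian along 3 paths.
Via Tessera: 7% × 80% = 5.6%.
Via Vantage → Tessera: 5% × 67% × 80% = 2.68%.
Direct stake: 17% = 17%.
Total: 5.6% + 2.68% + 17% = 25.28%.

25.28%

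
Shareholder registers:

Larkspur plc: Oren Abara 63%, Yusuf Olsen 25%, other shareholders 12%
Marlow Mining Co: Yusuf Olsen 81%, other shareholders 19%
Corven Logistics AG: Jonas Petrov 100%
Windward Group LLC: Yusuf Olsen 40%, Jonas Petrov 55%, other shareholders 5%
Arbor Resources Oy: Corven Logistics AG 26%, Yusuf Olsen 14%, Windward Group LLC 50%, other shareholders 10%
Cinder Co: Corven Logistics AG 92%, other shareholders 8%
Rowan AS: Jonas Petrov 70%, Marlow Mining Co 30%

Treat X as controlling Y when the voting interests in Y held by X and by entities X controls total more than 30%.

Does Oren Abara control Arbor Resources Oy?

Oren holds 63% of Larkspur, so Oren controls Larkspur.
Neither Oren nor any entity Oren controls holds any voting interest in Arbor.
So Oren does not control Arbor.

No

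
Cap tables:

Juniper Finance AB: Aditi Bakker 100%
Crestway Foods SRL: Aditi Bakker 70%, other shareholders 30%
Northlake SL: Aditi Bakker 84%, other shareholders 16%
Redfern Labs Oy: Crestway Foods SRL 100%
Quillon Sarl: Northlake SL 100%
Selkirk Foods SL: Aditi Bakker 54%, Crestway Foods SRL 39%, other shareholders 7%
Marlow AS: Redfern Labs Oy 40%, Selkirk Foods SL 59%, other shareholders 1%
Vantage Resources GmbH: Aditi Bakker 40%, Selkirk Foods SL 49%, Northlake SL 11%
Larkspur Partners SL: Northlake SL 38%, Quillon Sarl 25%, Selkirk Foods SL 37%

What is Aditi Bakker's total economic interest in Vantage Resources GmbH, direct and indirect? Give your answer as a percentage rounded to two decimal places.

89.08%

Aditi reaches Vantage along 4 paths.
Direct stake: 40% = 40%.
Via Selkirk: 54% × 49% = 26.46%.
Via Crestway → Selkirk: 70% × 39% × 49% = 13.377%.
Via Northlake: 84% × 11% = 9.24%.
Total: 40% + 26.46% + 13.377% + 9.24% = 89.077%.
Rounded: 89.08%.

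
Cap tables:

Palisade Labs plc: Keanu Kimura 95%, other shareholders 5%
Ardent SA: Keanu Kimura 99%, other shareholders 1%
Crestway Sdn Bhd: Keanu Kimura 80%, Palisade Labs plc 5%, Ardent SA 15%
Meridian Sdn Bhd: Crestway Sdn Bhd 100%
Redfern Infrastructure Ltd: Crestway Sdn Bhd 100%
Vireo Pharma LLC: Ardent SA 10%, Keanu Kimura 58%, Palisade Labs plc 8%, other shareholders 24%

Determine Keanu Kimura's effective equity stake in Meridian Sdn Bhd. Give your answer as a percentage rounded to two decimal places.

Keanu reaches Meridian along 3 paths.
Via Crestway: 80% × 100% = 80%.
Via Palisade → Crestway: 95% × 5% × 100% = 4.75%.
Via Ardent → Crestway: 99% × 15% × 100% = 14.85%.
Total: 80% + 4.75% + 14.85% = 99.6%.
Rounded: 99.60%.

99.60%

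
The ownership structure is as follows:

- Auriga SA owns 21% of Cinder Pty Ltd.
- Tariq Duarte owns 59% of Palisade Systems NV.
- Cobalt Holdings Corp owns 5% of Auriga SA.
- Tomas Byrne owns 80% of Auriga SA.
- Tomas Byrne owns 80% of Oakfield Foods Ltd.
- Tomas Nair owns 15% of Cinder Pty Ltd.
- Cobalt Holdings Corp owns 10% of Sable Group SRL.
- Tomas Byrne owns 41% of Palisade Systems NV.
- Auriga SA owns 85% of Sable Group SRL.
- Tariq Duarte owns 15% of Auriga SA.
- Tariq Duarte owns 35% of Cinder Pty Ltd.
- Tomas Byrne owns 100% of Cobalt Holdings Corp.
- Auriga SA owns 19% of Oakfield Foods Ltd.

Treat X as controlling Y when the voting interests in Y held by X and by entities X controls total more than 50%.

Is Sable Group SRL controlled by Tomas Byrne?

Tomas Byrne holds 100% of Cobalt, so Tomas Byrne controls Cobalt.
Cobalt and Tomas Byrne together hold 5% + 80% = 85% of Auriga, so Tomas Byrne controls Auriga.
Cobalt and Auriga together hold 10% + 85% = 95% of Sable, so Tomas Byrne controls Sable.

Yes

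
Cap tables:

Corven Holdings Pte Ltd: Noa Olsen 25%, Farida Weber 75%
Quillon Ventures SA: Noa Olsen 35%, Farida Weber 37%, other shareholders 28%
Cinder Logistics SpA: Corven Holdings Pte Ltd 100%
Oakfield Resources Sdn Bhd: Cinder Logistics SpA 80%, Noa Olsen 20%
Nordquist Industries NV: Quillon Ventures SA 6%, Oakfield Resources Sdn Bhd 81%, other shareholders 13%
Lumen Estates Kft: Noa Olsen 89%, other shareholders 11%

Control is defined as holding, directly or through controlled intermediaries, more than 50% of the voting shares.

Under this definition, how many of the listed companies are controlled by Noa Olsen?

Noa holds 89% of Lumen, so Noa controls Lumen.
No other company's threshold is met.
Noa controls 1 company.

1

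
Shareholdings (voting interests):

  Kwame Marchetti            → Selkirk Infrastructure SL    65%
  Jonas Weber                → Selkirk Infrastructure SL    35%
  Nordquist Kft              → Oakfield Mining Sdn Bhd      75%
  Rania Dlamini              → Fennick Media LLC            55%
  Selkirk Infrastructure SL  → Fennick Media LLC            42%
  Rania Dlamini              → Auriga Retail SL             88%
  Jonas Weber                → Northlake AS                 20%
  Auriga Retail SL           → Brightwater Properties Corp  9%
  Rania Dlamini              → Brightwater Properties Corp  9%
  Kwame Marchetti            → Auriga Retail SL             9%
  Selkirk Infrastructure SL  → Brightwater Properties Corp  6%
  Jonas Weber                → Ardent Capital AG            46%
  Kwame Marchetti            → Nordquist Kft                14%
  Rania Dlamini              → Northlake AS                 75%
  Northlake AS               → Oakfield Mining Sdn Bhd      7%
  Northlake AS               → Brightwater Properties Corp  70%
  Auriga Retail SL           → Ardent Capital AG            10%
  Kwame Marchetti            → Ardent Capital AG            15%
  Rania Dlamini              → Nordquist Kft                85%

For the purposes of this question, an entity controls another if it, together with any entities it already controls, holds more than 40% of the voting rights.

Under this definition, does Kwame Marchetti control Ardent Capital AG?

Kwame holds 65% of Selkirk, so Kwame controls Selkirk.
Selkirk holds 42% of Fennick, so Kwame controls Fennick.
In Ardent, Kwame's side holds only 15%, not > 40%.
So Kwame does not control Ardent.

No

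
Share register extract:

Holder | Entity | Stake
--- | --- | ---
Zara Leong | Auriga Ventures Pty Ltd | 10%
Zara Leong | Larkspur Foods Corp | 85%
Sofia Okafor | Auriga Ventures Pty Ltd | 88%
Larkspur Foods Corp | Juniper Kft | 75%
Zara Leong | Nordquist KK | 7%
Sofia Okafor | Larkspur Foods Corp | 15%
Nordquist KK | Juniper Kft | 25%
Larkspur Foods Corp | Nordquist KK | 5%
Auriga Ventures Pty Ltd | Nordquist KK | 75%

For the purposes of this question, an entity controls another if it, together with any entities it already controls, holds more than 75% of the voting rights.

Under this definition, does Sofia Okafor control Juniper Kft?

No

Sofia holds 88% of Auriga, so Sofia controls Auriga.
Neither Sofia nor any entity Sofia controls holds any voting interest in Juniper.
So Sofia does not control Juniper.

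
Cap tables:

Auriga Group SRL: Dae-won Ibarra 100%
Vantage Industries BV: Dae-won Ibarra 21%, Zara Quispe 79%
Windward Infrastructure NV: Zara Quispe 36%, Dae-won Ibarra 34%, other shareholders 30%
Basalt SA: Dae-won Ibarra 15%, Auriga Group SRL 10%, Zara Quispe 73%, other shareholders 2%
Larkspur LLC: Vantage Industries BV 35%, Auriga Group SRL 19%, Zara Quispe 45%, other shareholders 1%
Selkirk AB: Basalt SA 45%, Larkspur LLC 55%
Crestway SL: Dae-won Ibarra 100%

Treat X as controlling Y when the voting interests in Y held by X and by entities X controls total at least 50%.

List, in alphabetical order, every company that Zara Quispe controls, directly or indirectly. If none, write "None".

Basalt SA, Larkspur LLC, Selkirk AB, Vantage Industries BV

Zara holds 79% of Vantage, so Zara controls Vantage.
Zara holds 73% of Basalt, so Zara controls Basalt.
Vantage and Zara together hold 35% + 45% = 80% of Larkspur, so Zara controls Larkspur.
Basalt and Larkspur together hold 45% + 55% = 100% of Selkirk, so Zara controls Selkirk.
No other company's threshold is met.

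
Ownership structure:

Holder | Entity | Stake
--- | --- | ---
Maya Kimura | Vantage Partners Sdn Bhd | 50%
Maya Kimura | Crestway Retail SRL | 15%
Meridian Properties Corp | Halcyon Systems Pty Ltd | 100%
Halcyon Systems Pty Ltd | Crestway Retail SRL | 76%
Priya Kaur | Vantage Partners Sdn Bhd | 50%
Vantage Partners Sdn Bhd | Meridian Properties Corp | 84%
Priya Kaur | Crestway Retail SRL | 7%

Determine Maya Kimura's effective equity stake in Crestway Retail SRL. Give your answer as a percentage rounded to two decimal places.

Maya reaches Crestway along 2 paths.
Direct stake: 15% = 15%.
Via Vantage → Meridian → Halcyon: 50% × 84% × 100% × 76% = 31.92%.
Total: 15% + 31.92% = 46.92%.

46.92%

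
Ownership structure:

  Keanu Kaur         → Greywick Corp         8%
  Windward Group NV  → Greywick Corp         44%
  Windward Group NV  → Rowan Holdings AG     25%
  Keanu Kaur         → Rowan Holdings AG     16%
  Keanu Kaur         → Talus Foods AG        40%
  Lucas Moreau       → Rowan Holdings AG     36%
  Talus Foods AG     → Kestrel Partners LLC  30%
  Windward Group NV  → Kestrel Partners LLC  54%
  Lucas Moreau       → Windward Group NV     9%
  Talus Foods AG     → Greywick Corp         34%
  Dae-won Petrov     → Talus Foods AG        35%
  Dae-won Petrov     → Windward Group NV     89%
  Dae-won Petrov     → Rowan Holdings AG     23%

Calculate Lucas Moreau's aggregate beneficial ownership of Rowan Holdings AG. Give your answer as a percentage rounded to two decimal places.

38.25%

Lucas reaches Rowan along 2 paths.
Via Windward: 9% × 25% = 2.25%.
Direct stake: 36% = 36%.
Total: 2.25% + 36% = 38.25%.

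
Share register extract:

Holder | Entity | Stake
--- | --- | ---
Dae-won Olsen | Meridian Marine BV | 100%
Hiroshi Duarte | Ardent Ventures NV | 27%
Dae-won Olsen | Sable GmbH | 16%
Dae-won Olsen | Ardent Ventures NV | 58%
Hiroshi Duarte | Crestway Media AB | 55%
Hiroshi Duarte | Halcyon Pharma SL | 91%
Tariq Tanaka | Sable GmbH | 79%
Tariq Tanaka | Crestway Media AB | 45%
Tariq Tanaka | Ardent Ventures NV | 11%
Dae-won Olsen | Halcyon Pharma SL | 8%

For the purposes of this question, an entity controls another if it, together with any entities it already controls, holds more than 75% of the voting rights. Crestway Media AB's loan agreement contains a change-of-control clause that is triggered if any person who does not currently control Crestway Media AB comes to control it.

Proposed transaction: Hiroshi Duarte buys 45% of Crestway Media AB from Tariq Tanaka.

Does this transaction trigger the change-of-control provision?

The purchase adds only to Hiroshi's holdings (Tariq's stake shrinks), so Hiroshi is the only person who could newly come to control Crestway.
Hiroshi holds 91% of Halcyon, so Hiroshi controls Halcyon.
In Crestway, Hiroshi's side holds only 55%, not > 75%.
So before the transaction, Hiroshi does not control Crestway.
After the purchase, Hiroshi's direct stake in Crestway rises to 55% + 45% = 100%, and Tariq's stake falls to 0%.
Hiroshi holds 100% of Crestway, so Hiroshi controls Crestway.
Hiroshi did not control Crestway before and does after, so the clause is triggered.

Yes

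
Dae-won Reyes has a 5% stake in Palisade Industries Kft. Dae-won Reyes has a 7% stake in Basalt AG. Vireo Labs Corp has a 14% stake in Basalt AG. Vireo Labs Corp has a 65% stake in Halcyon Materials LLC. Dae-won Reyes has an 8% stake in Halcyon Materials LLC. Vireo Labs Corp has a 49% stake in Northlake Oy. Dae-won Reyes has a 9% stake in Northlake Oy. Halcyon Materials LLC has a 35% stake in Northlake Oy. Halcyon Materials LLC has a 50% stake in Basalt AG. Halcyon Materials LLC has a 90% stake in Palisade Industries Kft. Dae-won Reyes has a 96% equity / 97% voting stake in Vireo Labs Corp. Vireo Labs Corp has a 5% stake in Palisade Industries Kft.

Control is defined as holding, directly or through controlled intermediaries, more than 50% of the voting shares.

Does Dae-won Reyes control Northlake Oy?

Dae-won holds 97% of Vireo, so Dae-won controls Vireo.
Vireo and Dae-won together hold 65% + 8% = 73% of Halcyon, so Dae-won controls Halcyon.
Dae-won and Halcyon and Vireo together hold 9% + 35% + 49% = 93% of Northlake, so Dae-won controls Northlake.

Yes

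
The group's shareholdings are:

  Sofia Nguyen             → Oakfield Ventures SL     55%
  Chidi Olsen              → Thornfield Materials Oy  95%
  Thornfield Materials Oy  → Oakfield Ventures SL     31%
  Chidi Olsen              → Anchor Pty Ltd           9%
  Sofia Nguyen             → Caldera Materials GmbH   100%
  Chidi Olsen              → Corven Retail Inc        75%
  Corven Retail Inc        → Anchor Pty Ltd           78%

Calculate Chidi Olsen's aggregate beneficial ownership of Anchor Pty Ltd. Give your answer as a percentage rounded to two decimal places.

Chidi reaches Anchor along 2 paths.
Direct stake: 9% = 9%.
Via Corven: 75% × 78% = 58.5%.
Total: 9% + 58.5% = 67.5%.
Rounded: 67.50%.

67.50%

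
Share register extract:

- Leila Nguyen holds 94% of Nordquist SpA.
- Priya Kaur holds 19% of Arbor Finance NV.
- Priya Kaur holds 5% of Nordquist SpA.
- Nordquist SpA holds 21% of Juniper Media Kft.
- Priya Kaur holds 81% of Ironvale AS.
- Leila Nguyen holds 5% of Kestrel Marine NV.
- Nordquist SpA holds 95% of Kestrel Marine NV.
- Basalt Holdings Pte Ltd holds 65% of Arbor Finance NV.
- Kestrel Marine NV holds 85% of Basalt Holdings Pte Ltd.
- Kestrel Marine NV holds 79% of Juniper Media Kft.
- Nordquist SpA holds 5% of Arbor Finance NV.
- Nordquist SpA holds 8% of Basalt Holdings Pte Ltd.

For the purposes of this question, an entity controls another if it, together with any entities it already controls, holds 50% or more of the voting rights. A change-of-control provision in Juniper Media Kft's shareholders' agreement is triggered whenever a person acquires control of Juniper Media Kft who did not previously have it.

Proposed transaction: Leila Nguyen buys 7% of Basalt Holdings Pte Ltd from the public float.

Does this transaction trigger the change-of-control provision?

No

The purchase changes only Leila's holdings, so Leila is the only person who could newly come to control Juniper.
Leila holds 94% of Nordquist, so Leila controls Nordquist.
Leila and Nordquist together hold 5% + 95% = 100% of Kestrel, so Leila controls Kestrel.
Nordquist and Kestrel together hold 21% + 79% = 100% of Juniper, so Leila controls Juniper.
So Leila already controls Juniper before the transaction.
After the purchase, Leila holds 7% of Basalt directly.
Leila controlled Juniper already, so this is not a new person acquiring control; every other person's position is unchanged or reduced.
No new person acquires control, so the clause is not triggered.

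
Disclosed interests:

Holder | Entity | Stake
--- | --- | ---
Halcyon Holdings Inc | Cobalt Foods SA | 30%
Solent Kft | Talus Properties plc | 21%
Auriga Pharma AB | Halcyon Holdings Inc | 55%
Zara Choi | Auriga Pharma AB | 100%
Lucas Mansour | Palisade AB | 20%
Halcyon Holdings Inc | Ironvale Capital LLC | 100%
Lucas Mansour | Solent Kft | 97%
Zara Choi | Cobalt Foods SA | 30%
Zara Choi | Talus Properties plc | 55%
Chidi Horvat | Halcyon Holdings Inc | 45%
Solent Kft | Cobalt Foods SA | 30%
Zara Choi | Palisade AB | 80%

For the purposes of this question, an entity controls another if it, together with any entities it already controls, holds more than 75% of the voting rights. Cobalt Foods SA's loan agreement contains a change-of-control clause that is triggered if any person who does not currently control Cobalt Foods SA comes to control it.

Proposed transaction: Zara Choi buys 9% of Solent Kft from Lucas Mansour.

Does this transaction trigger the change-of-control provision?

The purchase adds only to Zara's holdings (Lucas's stake shrinks), so Zara is the only person who could newly come to control Cobalt.
Zara holds 100% of Auriga, so Zara controls Auriga.
Zara holds 80% of Palisade, so Zara controls Palisade.
In Cobalt, Zara's side holds only 30%, not > 75%.
So before the transaction, Zara does not control Cobalt.
After the purchase, Zara holds 9% of Solent directly, and Lucas's stake falls to 88%.
Zara's side now holds 9% of Solent, not > 75%, so Zara still does not control Solent.
After the transaction, Zara's side holds 30% of Cobalt, not > 75%, so Zara still does not control Cobalt.
No new person acquires control, so the clause is not triggered.

No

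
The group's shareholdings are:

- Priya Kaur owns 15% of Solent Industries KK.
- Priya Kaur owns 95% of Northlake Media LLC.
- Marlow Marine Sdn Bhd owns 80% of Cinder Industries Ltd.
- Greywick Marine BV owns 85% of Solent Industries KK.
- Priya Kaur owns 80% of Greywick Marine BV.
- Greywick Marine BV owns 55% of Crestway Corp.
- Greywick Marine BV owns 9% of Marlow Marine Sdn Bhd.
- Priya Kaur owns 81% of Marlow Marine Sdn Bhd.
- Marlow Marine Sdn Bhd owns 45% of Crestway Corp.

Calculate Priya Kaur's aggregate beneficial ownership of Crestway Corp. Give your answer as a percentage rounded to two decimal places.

83.69%

Priya reaches Crestway along 3 paths.
Via Greywick: 80% × 55% = 44%.
Via Marlow: 81% × 45% = 36.45%.
Via Greywick → Marlow: 80% × 9% × 45% = 3.24%.
Total: 44% + 36.45% + 3.24% = 83.69%.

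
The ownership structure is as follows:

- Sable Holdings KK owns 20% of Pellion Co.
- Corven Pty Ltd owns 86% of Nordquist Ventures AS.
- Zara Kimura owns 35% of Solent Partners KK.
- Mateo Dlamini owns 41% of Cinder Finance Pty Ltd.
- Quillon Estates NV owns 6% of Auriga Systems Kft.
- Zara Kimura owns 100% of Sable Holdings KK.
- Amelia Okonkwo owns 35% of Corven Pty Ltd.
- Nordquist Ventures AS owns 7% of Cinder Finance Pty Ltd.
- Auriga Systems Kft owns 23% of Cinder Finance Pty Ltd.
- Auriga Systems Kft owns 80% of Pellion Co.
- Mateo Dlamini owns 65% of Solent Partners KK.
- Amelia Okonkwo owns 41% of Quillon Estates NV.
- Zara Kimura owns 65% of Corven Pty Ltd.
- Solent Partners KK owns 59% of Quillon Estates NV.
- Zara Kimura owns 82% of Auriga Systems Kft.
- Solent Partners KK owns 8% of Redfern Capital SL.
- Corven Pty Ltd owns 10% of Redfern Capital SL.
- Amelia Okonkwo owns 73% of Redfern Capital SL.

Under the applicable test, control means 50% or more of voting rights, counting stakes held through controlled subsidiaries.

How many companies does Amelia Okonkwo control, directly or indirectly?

Amelia holds 73% of Redfern, so Amelia controls Redfern.
No other company's threshold is met.
Amelia controls 1 company.

1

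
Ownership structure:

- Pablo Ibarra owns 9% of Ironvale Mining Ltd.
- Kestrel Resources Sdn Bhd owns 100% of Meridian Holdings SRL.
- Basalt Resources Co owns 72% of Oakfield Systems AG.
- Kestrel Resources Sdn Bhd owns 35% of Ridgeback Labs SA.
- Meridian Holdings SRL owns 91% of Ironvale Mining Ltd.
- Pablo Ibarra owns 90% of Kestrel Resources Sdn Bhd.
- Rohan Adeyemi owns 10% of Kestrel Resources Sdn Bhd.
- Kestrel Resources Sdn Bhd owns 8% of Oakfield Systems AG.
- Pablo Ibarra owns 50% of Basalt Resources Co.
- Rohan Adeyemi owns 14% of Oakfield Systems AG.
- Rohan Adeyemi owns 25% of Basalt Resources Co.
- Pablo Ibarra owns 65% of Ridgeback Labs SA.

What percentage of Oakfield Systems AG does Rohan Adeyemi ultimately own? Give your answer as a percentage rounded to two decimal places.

32.80%

Rohan reaches Oakfield along 3 paths.
Direct stake: 14% = 14%.
Via Basalt: 25% × 72% = 18%.
Via Kestrel: 10% × 8% = 0.8%.
Total: 14% + 18% + 0.8% = 32.8%.
Rounded: 32.80%.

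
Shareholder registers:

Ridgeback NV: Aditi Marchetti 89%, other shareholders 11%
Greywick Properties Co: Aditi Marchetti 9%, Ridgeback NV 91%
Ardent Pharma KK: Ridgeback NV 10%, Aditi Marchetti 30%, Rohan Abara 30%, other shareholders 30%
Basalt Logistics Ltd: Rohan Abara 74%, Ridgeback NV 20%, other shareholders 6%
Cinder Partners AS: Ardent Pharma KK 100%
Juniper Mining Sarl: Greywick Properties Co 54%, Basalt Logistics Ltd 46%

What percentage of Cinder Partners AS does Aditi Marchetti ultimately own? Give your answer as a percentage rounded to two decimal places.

Aditi reaches Cinder along 2 paths.
Via Ridgeback → Ardent: 89% × 10% × 100% = 8.9%.
Via Ardent: 30% × 100% = 30%.
Total: 8.9% + 30% = 38.9%.
Rounded: 38.90%.

38.90%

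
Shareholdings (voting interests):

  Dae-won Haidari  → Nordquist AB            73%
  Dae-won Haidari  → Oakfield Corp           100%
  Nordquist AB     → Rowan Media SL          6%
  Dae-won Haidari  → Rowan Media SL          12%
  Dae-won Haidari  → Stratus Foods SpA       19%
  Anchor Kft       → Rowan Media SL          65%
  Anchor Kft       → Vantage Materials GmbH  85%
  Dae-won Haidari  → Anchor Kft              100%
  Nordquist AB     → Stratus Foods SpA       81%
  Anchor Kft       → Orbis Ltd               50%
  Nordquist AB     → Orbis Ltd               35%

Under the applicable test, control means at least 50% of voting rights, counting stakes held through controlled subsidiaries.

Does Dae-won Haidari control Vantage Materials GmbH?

Yes

Dae-won holds 100% of Anchor, so Dae-won controls Anchor.
Anchor holds 85% of Vantage, so Dae-won controls Vantage.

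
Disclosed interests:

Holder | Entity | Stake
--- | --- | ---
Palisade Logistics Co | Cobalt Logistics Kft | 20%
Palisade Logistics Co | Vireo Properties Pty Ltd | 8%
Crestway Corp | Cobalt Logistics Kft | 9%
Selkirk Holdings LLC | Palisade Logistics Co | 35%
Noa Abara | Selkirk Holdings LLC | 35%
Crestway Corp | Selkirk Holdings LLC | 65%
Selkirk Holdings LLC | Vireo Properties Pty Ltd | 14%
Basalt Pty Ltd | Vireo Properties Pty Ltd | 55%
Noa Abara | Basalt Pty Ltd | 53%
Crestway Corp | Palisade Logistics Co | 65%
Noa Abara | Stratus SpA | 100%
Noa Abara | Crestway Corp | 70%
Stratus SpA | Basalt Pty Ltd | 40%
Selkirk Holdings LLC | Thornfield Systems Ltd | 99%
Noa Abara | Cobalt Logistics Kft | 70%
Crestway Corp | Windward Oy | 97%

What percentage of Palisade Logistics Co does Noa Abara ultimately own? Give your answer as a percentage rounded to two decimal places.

Noa reaches Palisade along 3 paths.
Via Crestway: 70% × 65% = 45.5%.
Via Selkirk: 35% × 35% = 12.25%.
Via Crestway → Selkirk: 70% × 65% × 35% = 15.925%.
Total: 45.5% + 12.25% + 15.925% = 73.675%.
Rounded: 73.68%.

73.68%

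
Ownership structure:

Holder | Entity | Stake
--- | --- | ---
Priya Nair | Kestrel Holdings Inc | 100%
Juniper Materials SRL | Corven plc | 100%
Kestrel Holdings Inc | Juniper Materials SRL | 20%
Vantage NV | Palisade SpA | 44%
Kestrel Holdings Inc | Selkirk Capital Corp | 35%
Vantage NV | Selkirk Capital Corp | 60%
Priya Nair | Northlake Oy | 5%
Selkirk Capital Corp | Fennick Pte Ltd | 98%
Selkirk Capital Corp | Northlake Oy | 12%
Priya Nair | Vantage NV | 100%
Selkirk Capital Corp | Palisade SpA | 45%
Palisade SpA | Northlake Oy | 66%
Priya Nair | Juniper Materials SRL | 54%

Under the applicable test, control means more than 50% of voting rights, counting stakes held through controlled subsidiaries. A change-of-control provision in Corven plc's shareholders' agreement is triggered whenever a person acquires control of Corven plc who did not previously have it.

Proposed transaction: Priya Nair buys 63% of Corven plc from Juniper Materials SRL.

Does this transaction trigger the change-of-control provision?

The purchase adds only to Priya's holdings (Juniper's stake shrinks), so Priya is the only person who could newly come to control Corven.
Priya holds 100% of Kestrel, so Priya controls Kestrel.
Priya and Kestrel together hold 54% + 20% = 74% of Juniper, so Priya controls Juniper.
Juniper holds 100% of Corven, so Priya controls Corven.
So Priya already controls Corven before the transaction.
After the purchase, Priya holds 63% of Corven directly, and Juniper's stake falls to 37%.
Priya controlled Corven already, so this is not a new person acquiring control; every other person's position is unchanged or reduced.
No new person acquires control, so the clause is not triggered.

No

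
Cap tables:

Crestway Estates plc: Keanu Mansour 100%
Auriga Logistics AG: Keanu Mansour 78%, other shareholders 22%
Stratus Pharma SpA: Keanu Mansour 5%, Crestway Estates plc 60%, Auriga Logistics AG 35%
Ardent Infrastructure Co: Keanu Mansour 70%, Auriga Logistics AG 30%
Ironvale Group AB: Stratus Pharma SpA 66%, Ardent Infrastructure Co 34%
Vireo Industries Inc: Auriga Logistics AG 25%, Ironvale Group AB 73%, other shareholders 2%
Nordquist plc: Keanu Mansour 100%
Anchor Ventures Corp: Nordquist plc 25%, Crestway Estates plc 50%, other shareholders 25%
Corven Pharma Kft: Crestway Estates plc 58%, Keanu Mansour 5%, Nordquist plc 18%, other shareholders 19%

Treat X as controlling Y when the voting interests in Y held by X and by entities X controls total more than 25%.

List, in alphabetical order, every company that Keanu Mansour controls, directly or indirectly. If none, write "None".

Anchor Ventures Corp, Ardent Infrastructure Co, Auriga Logistics AG, Corven Pharma Kft, Crestway Estates plc, Ironvale Group AB, Nordquist plc, Stratus Pharma SpA, Vireo Industries Inc

Keanu holds 100% of Crestway, so Keanu controls Crestway.
Keanu holds 78% of Auriga, so Keanu controls Auriga.
Keanu and Crestway and Auriga together hold 5% + 60% + 35% = 100% of Stratus, so Keanu controls Stratus.
Keanu and Auriga together hold 70% + 30% = 100% of Ardent, so Keanu controls Ardent.
Stratus and Ardent together hold 66% + 34% = 100% of Ironvale, so Keanu controls Ironvale.
Auriga and Ironvale together hold 25% + 73% = 98% of Vireo, so Keanu controls Vireo.
Keanu holds 100% of Nordquist, so Keanu controls Nordquist.
Nordquist and Crestway together hold 25% + 50% = 75% of Anchor, so Keanu controls Anchor.
Crestway and Keanu and Nordquist together hold 58% + 5% + 18% = 81% of Corven, so Keanu controls Corven.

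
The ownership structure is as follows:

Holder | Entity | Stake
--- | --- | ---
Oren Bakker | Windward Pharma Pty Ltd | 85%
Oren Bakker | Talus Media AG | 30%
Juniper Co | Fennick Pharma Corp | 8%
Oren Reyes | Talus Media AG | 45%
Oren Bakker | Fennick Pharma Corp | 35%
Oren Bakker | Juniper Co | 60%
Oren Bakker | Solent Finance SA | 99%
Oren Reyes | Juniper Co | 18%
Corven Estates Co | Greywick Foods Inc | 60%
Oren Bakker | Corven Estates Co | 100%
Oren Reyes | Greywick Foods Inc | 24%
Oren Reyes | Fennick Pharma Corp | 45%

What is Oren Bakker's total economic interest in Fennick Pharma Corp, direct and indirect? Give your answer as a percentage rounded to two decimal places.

Oren Bakker reaches Fennick along 2 paths.
Via Juniper: 60% × 8% = 4.8%.
Direct stake: 35% = 35%.
Total: 4.8% + 35% = 39.8%.
Rounded: 39.80%.

39.80%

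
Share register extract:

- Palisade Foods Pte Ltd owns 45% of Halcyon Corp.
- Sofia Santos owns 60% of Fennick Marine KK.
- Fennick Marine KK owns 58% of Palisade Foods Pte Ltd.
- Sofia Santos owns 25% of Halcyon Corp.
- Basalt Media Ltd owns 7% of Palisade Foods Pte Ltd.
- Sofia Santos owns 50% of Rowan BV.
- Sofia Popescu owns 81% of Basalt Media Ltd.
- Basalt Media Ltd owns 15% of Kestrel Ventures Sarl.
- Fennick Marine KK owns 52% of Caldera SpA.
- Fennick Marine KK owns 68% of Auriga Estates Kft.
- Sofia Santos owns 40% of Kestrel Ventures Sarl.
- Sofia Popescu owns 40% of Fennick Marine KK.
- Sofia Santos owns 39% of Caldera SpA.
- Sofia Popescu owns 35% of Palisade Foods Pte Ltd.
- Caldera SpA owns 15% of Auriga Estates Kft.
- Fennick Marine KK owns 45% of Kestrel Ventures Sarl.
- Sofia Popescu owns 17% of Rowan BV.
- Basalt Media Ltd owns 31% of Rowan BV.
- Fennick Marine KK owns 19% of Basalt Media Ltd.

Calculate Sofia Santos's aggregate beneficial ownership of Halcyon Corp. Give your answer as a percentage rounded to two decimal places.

41.02%

Sofia Santos reaches Halcyon along 3 paths.
Via Fennick → Basalt → Palisade: 60% × 19% × 7% × 45% = 0.3591%.
Via Fennick → Palisade: 60% × 58% × 45% = 15.66%.
Direct stake: 25% = 25%.
Total: 0.3591% + 15.66% + 25% = 41.0191%.
Rounded: 41.02%.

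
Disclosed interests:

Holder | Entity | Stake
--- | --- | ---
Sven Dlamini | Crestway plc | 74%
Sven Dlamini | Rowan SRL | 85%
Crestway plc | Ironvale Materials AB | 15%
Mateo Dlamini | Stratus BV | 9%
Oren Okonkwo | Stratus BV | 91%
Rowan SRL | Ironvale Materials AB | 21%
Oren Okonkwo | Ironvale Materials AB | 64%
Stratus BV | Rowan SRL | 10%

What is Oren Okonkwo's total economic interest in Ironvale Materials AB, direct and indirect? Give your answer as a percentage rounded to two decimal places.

Oren reaches Ironvale along 2 paths.
Via Stratus → Rowan: 91% × 10% × 21% = 1.911%.
Direct stake: 64% = 64%.
Total: 1.911% + 64% = 65.911%.
Rounded: 65.91%.

65.91%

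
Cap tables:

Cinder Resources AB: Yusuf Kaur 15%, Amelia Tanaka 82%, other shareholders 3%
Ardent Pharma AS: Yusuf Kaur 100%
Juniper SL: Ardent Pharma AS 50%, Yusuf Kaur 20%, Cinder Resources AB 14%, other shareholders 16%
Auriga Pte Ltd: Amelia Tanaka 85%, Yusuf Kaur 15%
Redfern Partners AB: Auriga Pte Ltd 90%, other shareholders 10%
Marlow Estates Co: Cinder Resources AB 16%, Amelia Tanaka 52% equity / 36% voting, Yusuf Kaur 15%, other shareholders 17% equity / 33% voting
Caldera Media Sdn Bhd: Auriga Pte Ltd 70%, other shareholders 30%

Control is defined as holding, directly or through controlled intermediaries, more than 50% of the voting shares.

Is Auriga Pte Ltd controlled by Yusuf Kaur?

Yusuf holds 100% of Ardent, so Yusuf controls Ardent.
Ardent and Yusuf together hold 50% + 20% = 70% of Juniper, so Yusuf controls Juniper.
In Auriga, Yusuf's side holds only 15%, not > 50%.
So Yusuf does not control Auriga.

No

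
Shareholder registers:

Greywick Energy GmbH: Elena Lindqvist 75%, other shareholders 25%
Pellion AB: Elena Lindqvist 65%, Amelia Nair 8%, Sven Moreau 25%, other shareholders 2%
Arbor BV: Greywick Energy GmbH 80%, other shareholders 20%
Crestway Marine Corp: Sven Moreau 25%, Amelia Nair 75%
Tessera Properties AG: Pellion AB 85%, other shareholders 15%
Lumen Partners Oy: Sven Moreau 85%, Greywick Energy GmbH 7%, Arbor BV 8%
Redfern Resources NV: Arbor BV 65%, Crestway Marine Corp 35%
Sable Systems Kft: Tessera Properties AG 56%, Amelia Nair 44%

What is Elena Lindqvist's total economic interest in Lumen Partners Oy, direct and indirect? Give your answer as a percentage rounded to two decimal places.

Elena reaches Lumen along 2 paths.
Via Greywick: 75% × 7% = 5.25%.
Via Greywick → Arbor: 75% × 80% × 8% = 4.8%.
Total: 5.25% + 4.8% = 10.05%.

10.05%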